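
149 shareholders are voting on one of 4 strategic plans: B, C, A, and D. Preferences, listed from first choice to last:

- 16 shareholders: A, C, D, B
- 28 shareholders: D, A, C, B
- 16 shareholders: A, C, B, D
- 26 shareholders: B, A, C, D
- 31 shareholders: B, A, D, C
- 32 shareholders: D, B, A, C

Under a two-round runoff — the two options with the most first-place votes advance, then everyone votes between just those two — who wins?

Round 1 first-place votes: B 57, C 0, A 32, D 60.
D and B advance.
Runoff: D is preferred to B by 76 voters; B by 73.
D wins the runoff.

D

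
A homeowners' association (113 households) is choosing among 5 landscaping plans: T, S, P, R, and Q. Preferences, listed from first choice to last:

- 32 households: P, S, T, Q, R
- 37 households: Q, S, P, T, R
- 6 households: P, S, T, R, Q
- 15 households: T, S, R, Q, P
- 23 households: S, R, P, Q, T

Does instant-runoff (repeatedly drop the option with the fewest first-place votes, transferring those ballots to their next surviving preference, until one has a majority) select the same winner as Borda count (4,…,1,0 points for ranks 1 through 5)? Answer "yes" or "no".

yes

Instant-runoff — R1 T 15, S 23, P 38, R 0, Q 37 (R out); R2 T 15, S 23, P 38, Q 37 (T out); R3 S 38, P 38, Q 37 (Q out); R4 S 75, P 38 (S winner). Winner: S.
Borda — scores: T 173, S 362, P 272, R 105, Q 218. Winner: S.
The two methods agree.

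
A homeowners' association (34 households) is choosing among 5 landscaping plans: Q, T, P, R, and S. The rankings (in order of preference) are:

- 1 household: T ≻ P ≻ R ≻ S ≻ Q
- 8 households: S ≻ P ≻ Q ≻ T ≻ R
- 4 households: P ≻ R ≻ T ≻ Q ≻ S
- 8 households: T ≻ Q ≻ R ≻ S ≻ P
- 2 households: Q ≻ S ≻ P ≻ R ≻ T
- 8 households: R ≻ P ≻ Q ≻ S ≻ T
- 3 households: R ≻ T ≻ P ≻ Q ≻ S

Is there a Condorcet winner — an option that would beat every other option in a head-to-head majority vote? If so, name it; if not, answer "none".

Checking pairwise contests:
P beats Q 24–10.
Q beats T 18–16.
R beats P 19–15.
Q beats R 18–16.
Q beats S 25–9.
Every option loses at least one head-to-head, so there is no Condorcet winner.

none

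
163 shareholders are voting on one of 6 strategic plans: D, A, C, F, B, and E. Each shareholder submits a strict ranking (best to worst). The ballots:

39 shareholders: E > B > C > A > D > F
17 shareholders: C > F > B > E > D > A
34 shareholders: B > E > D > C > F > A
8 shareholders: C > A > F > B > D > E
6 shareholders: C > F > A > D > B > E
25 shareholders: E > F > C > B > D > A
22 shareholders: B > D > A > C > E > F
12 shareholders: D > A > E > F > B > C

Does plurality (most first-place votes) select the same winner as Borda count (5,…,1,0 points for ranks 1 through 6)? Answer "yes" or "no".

Plurality — first-place votes: D 12, A 0, C 31, F 0, B 56, E 64. Winner: E.
Borda — scores: D 351, A 242, C 459, F 274, B 571, E 548. Winner: B.
The two methods disagree.

no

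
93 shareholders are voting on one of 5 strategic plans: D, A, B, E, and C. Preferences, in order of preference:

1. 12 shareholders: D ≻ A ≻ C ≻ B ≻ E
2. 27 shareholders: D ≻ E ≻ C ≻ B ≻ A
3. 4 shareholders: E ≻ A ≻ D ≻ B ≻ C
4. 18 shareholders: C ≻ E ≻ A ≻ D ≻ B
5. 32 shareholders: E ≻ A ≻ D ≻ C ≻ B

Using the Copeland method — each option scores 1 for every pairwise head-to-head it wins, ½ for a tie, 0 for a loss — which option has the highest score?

E

D: beats B and C; loses to A and E → score 2.
A: beats D, B, and C; loses to E → score 3.
B: loses to D, A, E, and C → score 0.
E: beats D, A, B, and C → score 4.
C: beats B; loses to D, A, and E → score 1.
E has the best pairwise record.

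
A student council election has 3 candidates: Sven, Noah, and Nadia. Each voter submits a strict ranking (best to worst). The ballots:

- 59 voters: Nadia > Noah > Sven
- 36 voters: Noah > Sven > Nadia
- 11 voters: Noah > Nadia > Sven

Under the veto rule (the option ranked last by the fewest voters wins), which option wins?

Noah

Last-place votes: Sven 70, Noah 0, Nadia 36.
Noah is ranked last by the fewest voters, so Noah wins.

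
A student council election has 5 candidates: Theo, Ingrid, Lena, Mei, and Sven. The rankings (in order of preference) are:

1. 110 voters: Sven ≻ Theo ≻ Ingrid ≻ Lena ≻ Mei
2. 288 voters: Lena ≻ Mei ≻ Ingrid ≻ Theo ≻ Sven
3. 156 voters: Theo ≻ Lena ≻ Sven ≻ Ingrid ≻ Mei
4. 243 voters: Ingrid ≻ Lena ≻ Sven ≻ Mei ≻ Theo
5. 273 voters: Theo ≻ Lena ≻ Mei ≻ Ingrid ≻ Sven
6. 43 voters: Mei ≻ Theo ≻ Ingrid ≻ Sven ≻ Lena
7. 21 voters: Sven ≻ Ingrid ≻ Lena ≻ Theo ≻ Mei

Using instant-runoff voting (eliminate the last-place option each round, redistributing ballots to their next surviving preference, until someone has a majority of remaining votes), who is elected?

Theo

Round 1: Theo 429, Ingrid 243, Lena 288, Mei 43, Sven 131. Eliminate Mei.
Round 2: Theo 472, Ingrid 243, Lena 288, Sven 131. Eliminate Sven.
Round 3: Theo 582, Ingrid 264, Lena 288. Theo has a majority.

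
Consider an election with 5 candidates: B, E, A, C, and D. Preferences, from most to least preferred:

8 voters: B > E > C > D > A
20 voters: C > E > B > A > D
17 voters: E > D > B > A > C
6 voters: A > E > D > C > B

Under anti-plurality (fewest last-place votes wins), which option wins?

Last-place votes: B 6, E 0, A 8, C 17, D 20.
E is ranked last by the fewest voters, so E wins.

E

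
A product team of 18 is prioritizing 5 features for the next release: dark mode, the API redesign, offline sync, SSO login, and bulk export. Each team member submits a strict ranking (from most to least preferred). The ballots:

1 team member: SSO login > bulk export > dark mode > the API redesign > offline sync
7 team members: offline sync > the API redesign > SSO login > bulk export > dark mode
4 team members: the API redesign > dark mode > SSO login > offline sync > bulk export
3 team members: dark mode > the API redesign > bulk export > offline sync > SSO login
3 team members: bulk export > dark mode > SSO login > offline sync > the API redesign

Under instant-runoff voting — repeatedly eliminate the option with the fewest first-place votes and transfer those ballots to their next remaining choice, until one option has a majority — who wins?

Round 1: dark mode 3, the API redesign 4, offline sync 7, SSO login 1, bulk export 3. Eliminate SSO login.
Round 2: dark mode 3, the API redesign 4, offline sync 7, bulk export 4. Eliminate dark mode.
Round 3: the API redesign 7, offline sync 7, bulk export 4. Eliminate bulk export.
Round 4: the API redesign 8, offline sync 10. Offline sync has a majority.

offline sync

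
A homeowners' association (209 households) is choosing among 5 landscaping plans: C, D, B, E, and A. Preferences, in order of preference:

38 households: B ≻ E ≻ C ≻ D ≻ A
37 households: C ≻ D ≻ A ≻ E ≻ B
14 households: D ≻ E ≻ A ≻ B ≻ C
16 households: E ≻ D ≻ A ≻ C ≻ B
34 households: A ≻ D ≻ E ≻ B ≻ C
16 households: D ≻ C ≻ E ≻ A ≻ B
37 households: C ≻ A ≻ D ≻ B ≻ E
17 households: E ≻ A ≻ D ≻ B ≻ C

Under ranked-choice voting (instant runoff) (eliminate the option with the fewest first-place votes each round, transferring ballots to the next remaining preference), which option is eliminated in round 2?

Round 1: C 74, D 30, B 38, E 33, A 34. Eliminate D.
Round 2: C 90, B 38, E 47, A 34. Eliminate A.

A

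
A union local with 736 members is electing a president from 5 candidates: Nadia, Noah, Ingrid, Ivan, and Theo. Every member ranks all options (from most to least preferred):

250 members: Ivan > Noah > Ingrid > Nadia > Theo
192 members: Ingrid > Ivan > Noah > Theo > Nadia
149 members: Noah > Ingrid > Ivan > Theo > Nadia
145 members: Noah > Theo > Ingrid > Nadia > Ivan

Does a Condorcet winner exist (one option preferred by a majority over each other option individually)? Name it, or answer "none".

none

Checking pairwise contests:
Noah beats Nadia 736–0.
Ivan beats Noah 442–294.
Noah beats Ingrid 544–192.
Ingrid beats Ivan 486–250.
Noah beats Theo 736–0.
Every option loses at least one head-to-head, so there is no Condorcet winner.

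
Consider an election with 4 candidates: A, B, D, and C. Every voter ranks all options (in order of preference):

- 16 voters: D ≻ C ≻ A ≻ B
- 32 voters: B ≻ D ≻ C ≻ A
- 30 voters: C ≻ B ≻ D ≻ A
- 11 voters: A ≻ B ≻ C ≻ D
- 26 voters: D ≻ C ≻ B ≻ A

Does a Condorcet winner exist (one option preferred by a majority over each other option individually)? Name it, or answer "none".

Checking pairwise contests:
B beats A 88–27.
C beats B 72–43.
B beats D 73–42.
D beats C 74–41.
Every option loses at least one head-to-head, so there is no Condorcet winner.

none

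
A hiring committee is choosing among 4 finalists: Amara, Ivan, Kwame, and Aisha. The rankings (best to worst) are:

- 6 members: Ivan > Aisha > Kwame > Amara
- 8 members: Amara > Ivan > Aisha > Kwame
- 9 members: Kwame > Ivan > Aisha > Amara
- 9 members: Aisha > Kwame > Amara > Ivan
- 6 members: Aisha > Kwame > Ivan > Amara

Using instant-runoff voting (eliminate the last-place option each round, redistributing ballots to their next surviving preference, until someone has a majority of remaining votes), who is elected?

Round 1: Amara 8, Ivan 6, Kwame 9, Aisha 15. Eliminate Ivan.
Round 2: Amara 8, Kwame 9, Aisha 21. Aisha has a majority.

Aisha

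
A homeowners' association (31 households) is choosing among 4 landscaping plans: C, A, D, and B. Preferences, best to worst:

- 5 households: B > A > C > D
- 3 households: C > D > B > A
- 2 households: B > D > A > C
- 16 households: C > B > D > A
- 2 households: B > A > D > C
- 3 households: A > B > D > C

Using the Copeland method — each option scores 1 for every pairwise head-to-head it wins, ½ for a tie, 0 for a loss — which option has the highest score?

C: beats A, D, and B → score 3.
A: loses to C, D, and B → score 0.
D: beats A; loses to C and B → score 1.
B: beats A and D; loses to C → score 2.
C has the best pairwise record.

C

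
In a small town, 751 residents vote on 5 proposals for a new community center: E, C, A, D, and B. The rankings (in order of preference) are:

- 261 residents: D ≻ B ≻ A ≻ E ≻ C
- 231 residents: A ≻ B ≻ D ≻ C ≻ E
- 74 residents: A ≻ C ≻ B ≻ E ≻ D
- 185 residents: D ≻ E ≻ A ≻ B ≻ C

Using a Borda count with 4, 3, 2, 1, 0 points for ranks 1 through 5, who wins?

E: 261·1 + 231·0 + 74·1 + 185·3 = 890
C: 261·0 + 231·1 + 74·3 + 185·0 = 453
A: 261·2 + 231·4 + 74·4 + 185·2 = 2112
D: 261·4 + 231·2 + 74·0 + 185·4 = 2246
B: 261·3 + 231·3 + 74·2 + 185·1 = 1809
D has the highest Borda score (2246).

D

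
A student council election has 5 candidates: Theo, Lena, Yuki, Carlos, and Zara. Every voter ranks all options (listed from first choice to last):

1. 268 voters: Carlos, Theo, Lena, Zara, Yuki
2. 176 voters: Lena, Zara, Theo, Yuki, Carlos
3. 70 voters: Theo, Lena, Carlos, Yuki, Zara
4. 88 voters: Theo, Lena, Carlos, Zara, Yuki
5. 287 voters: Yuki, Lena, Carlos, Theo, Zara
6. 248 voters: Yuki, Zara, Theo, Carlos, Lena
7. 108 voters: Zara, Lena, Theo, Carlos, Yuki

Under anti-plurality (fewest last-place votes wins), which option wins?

Theo

Last-place votes: Theo 0, Lena 248, Yuki 464, Carlos 176, Zara 357.
Theo is ranked last by the fewest voters, so Theo wins.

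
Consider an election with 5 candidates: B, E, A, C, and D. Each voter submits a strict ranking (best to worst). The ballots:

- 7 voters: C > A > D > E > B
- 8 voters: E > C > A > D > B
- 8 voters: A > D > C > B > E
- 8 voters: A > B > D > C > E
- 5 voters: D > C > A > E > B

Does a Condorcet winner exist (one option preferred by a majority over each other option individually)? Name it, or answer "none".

Checking pairwise contests:
E beats B 20–16.
A beats E 28–8.
C beats A 20–16.
D beats C 21–15.
A beats D 31–5.
Every option loses at least one head-to-head, so there is no Condorcet winner.

none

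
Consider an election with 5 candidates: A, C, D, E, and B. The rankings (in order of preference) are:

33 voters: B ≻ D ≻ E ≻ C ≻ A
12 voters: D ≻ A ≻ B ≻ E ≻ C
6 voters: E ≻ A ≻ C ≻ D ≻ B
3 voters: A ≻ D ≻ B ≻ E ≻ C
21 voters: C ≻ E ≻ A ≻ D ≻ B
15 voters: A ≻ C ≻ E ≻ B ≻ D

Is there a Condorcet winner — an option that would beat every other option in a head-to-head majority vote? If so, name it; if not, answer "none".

Checking pairwise contests:
C beats A 54–36.
D beats C 48–42.
B beats D 48–42.
D beats E 48–42.
A beats B 57–33.
Every option loses at least one head-to-head, so there is no Condorcet winner.

none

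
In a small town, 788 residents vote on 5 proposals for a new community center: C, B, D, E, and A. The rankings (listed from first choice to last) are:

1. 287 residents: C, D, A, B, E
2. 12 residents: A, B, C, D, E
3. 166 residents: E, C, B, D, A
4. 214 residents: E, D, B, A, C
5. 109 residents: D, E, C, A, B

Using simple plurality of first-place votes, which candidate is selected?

First-place votes: C 287, B 0, D 109, E 380, A 12.
E has the most first-place votes.

E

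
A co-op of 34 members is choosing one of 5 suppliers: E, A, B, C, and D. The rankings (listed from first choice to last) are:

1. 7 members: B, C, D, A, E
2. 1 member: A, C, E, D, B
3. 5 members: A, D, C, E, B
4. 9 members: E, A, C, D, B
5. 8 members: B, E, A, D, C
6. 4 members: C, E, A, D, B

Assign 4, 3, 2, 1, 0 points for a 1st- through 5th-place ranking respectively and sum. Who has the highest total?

E: 7·0 + 1·2 + 5·1 + 9·4 + 8·3 + 4·3 = 79
A: 7·1 + 1·4 + 5·4 + 9·3 + 8·2 + 4·2 = 82
B: 7·4 + 1·0 + 5·0 + 9·0 + 8·4 + 4·0 = 60
C: 7·3 + 1·3 + 5·2 + 9·2 + 8·0 + 4·4 = 68
D: 7·2 + 1·1 + 5·3 + 9·1 + 8·1 + 4·1 = 51
A has the highest Borda score (82).

A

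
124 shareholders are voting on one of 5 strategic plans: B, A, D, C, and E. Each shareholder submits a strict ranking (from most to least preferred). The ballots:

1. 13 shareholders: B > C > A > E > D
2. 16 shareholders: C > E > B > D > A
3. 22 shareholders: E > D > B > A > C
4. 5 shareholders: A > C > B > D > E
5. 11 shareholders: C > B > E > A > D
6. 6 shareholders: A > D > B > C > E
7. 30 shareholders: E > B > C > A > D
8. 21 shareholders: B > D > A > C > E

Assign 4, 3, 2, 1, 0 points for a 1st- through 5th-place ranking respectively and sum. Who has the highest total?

B

B: 13·4 + 16·2 + 22·2 + 5·2 + 11·3 + 6·2 + 30·3 + 21·4 = 357
A: 13·2 + 16·0 + 22·1 + 5·4 + 11·1 + 6·4 + 30·1 + 21·2 = 175
D: 13·0 + 16·1 + 22·3 + 5·1 + 11·0 + 6·3 + 30·0 + 21·3 = 168
C: 13·3 + 16·4 + 22·0 + 5·3 + 11·4 + 6·1 + 30·2 + 21·1 = 249
E: 13·1 + 16·3 + 22·4 + 5·0 + 11·2 + 6·0 + 30·4 + 21·0 = 291
B has the highest Borda score (357).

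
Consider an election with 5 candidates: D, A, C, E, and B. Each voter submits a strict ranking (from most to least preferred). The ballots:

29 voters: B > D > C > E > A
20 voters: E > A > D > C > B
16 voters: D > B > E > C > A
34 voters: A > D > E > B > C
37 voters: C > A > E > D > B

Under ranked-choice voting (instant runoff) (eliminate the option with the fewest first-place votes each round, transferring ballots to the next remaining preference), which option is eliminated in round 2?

Round 1: D 16, A 34, C 37, E 20, B 29. Eliminate D.
Round 2: A 34, C 37, E 20, B 45. Eliminate E.

E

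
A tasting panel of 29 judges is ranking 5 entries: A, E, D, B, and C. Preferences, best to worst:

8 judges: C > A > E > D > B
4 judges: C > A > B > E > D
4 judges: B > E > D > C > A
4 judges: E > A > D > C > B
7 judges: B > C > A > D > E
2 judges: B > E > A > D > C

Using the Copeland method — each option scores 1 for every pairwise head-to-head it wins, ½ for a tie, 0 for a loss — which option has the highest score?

A: beats E, D, and B; loses to C → score 3.
E: beats D; loses to A, B, and C → score 1.
D: loses to A, E, B, and C → score 0.
B: beats E and D; loses to A and C → score 2.
C: beats A, E, D, and B → score 4.
C has the best pairwise record.

C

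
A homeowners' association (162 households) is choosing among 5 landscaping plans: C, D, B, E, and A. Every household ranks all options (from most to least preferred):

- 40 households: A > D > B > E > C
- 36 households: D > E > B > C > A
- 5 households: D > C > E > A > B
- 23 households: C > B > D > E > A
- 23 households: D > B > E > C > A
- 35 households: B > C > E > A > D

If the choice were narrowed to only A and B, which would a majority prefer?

Voters preferring A to B: 45; preferring B to A: 117.
B wins the head-to-head.

B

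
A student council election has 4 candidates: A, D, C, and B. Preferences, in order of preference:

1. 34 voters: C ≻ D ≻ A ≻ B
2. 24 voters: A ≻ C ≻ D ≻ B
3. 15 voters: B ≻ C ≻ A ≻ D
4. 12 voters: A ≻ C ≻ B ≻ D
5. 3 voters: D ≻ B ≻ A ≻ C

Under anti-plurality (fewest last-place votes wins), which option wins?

A

Last-place votes: A 0, D 27, C 3, B 58.
A is ranked last by the fewest voters, so A wins.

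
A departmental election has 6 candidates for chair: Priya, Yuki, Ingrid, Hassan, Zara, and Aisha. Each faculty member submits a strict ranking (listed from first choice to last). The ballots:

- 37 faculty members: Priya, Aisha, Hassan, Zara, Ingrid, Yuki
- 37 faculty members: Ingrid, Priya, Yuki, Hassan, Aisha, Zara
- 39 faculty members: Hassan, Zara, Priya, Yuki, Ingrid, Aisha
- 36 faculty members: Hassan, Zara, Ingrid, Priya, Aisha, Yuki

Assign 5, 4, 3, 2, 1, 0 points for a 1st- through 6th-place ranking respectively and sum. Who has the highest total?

Priya: 37·5 + 37·4 + 39·3 + 36·2 = 522
Yuki: 37·0 + 37·3 + 39·2 + 36·0 = 189
Ingrid: 37·1 + 37·5 + 39·1 + 36·3 = 369
Hassan: 37·3 + 37·2 + 39·5 + 36·5 = 560
Zara: 37·2 + 37·0 + 39·4 + 36·4 = 374
Aisha: 37·4 + 37·1 + 39·0 + 36·1 = 221
Hassan has the highest Borda score (560).

Hassan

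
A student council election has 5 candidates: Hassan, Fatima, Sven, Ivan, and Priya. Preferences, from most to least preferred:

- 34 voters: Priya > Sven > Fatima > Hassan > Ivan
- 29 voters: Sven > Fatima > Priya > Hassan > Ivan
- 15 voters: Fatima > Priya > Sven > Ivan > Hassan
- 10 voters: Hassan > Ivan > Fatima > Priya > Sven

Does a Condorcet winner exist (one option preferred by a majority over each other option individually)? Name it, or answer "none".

Checking pairwise contests:
Fatima beats Hassan 78–10.
Sven beats Fatima 63–25.
Priya beats Sven 59–29.
Hassan beats Ivan 73–15.
Fatima beats Priya 54–34.
Every option loses at least one head-to-head, so there is no Condorcet winner.

none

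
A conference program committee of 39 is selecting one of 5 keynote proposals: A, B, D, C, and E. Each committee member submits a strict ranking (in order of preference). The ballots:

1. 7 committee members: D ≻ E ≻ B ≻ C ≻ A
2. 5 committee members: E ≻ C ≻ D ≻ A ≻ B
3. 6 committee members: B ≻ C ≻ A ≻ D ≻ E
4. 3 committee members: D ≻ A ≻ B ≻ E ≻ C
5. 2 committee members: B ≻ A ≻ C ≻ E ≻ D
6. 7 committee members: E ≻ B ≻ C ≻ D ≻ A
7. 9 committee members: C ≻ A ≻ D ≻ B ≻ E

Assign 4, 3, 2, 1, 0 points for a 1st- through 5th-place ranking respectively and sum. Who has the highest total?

C

A: 7·0 + 5·1 + 6·2 + 3·3 + 2·3 + 7·0 + 9·3 = 59
B: 7·2 + 5·0 + 6·4 + 3·2 + 2·4 + 7·3 + 9·1 = 82
D: 7·4 + 5·2 + 6·1 + 3·4 + 2·0 + 7·1 + 9·2 = 81
C: 7·1 + 5·3 + 6·3 + 3·0 + 2·2 + 7·2 + 9·4 = 94
E: 7·3 + 5·4 + 6·0 + 3·1 + 2·1 + 7·4 + 9·0 = 74
C has the highest Borda score (94).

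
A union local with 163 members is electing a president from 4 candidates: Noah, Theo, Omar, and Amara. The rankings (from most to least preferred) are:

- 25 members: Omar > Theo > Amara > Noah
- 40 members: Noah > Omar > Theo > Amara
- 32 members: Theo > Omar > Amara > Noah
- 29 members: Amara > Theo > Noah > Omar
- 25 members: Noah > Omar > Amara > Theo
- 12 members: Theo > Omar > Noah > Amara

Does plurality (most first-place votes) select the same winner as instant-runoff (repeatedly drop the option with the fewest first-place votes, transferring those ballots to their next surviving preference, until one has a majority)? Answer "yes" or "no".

no

Plurality — first-place votes: Noah 65, Theo 44, Omar 25, Amara 29. Winner: Noah.
Instant-runoff — R1 Noah 65, Theo 44, Omar 25, Amara 29 (Omar out); R2 Noah 65, Theo 69, Amara 29 (Amara out); R3 Noah 65, Theo 98 (Theo winner). Winner: Theo.
The two methods disagree.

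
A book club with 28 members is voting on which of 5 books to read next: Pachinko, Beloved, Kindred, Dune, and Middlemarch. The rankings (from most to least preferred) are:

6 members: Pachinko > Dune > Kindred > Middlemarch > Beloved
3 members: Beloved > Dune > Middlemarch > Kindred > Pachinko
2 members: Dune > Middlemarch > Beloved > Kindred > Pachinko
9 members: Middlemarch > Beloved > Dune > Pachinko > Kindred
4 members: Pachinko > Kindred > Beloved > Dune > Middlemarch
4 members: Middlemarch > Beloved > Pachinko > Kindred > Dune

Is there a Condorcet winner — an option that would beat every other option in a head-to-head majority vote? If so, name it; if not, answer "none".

Checking pairwise contests:
Beloved beats Pachinko 18–10.
Middlemarch beats Beloved 21–7.
Pachinko beats Kindred 23–5.
Beloved beats Dune 20–8.
Dune beats Middlemarch 15–13.
Every option loses at least one head-to-head, so there is no Condorcet winner.

none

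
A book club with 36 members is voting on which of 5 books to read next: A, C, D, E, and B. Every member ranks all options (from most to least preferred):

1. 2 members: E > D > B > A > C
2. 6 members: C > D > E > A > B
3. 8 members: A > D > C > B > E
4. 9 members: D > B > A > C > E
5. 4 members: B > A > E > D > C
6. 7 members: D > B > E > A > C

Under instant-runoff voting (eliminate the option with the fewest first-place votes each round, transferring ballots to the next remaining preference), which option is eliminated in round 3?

C

Round 1: A 8, C 6, D 16, E 2, B 4. Eliminate E.
Round 2: A 8, C 6, D 18, B 4. Eliminate B.
Round 3: A 12, C 6, D 18. Eliminate C.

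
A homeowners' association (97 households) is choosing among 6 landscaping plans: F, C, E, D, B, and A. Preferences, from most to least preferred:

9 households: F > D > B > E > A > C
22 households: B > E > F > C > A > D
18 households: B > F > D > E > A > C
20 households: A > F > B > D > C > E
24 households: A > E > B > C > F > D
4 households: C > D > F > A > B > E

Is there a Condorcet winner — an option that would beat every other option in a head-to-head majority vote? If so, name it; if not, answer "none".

B vs F: 64–33 for B.
B vs C: 93–4 for B.
B vs E: 73–24 for B.
B vs D: 84–13 for B.
B vs A: 49–48 for B.
B beats every other option head-to-head.

B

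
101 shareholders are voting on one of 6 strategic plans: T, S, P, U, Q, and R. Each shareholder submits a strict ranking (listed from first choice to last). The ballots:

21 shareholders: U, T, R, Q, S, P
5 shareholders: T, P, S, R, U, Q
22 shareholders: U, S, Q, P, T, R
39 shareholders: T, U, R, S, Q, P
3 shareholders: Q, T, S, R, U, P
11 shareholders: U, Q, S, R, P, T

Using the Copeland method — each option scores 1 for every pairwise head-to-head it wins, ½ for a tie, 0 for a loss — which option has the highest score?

T: beats S, P, Q, and R; loses to U → score 4.
S: beats P and Q; loses to T, U, and R → score 2.
P: loses to T, S, U, Q, and R → score 0.
U: beats T, S, P, Q, and R → score 5.
Q: beats P; loses to T, S, U, and R → score 1.
R: beats S, P, and Q; loses to T and U → score 3.
U has the best pairwise record.

U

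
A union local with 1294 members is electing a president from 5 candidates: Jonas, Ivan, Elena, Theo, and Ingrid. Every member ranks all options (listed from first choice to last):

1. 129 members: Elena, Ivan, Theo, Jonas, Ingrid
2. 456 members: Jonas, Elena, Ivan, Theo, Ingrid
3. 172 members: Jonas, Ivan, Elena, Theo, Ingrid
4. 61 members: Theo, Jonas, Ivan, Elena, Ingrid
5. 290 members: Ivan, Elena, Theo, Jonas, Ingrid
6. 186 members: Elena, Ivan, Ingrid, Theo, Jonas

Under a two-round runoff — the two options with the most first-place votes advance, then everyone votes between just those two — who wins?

Jonas

Round 1 first-place votes: Jonas 628, Ivan 290, Elena 315, Theo 61, Ingrid 0.
Jonas and Elena advance.
Runoff: Jonas is preferred to Elena by 689 voters; Elena by 605.
Jonas wins the runoff.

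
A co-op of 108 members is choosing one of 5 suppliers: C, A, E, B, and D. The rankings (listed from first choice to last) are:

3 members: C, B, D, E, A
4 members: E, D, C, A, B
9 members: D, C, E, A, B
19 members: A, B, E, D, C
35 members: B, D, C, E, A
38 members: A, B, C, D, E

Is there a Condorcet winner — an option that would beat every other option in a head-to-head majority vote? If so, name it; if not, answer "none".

A vs C: 57–51 for A.
A vs E: 57–51 for A.
A vs B: 70–38 for A.
A vs D: 57–51 for A.
A beats every other option head-to-head.

A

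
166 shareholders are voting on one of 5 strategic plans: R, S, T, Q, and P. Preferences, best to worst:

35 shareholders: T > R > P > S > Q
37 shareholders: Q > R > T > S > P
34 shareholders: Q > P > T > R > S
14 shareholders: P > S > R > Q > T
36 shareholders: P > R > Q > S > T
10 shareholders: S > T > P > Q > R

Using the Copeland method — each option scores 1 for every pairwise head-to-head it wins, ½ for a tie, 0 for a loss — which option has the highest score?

R: beats S, T, and Q; loses to P → score 3.
S: loses to R, T, Q, and P → score 0.
T: beats S; loses to R, Q, and P → score 1.
Q: beats S and T; loses to R and P → score 2.
P: beats R, S, T, and Q → score 4.
P has the best pairwise record.

P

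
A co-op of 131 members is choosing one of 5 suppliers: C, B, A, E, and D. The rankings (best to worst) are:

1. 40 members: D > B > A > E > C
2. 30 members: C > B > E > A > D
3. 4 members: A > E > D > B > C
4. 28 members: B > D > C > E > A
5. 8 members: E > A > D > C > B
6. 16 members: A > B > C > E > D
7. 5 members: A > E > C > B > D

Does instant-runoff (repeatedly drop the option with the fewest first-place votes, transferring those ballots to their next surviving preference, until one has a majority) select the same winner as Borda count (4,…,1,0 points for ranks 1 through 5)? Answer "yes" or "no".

Instant-runoff — R1 C 30, B 28, A 25, E 8, D 40 (E out); R2 C 30, B 28, A 33, D 40 (B out); R3 C 30, A 33, D 68 (D winner). Winner: D.
Borda — scores: C 226, B 379, A 234, E 203, D 268. Winner: B.
The two methods disagree.

no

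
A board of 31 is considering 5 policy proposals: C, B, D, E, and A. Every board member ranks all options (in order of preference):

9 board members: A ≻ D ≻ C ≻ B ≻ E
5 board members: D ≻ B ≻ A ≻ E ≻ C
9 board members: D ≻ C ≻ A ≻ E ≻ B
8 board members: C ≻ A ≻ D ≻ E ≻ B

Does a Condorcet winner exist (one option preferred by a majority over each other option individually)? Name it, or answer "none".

Checking pairwise contests:
D beats C 23–8.
C beats B 26–5.
A beats D 17–14.
C beats E 26–5.
C beats A 17–14.
Every option loses at least one head-to-head, so there is no Condorcet winner.

none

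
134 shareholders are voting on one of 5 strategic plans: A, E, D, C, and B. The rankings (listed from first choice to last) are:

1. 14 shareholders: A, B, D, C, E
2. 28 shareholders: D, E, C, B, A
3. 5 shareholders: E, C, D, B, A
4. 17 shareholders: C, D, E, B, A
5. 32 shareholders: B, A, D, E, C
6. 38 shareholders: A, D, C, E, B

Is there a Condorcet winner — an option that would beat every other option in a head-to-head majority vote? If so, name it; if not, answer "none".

none

Checking pairwise contests:
B beats A 82–52.
A beats E 84–50.
A beats D 84–50.
A beats C 84–50.
E beats B 88–46.
Every option loses at least one head-to-head, so there is no Condorcet winner.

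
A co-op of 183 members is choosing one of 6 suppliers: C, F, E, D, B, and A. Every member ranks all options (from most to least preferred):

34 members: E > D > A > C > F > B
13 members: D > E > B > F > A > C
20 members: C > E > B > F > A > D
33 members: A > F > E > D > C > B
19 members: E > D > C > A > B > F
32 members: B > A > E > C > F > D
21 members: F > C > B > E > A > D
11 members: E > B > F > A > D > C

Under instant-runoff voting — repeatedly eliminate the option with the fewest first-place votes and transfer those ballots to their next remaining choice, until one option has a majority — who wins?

E

Round 1: C 20, F 21, E 64, D 13, B 32, A 33. Eliminate D.
Round 2: C 20, F 21, E 77, B 32, A 33. Eliminate C.
Round 3: F 21, E 97, B 32, A 33. E has a majority.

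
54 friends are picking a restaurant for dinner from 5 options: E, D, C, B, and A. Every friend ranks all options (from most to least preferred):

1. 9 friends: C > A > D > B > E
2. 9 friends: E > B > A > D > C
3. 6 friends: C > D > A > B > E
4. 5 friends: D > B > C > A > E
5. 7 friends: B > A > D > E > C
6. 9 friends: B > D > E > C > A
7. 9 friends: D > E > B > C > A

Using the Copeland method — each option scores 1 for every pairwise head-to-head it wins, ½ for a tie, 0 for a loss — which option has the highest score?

D

E: beats C; ties A; loses to D and B → score 1.5.
D: beats E, C, B, and A → score 4.
C: beats A; loses to E, D, and B → score 1.
B: beats E, C, and A; loses to D → score 3.
A: ties E; loses to D, C, and B → score 0.5.
D has the best pairwise record.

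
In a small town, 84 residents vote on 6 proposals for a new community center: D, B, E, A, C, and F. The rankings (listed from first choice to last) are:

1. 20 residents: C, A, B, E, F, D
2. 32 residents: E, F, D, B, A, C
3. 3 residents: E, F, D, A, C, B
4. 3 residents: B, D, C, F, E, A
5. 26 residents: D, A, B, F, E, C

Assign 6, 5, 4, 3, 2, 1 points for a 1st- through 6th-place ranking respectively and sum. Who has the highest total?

D: 20·1 + 32·4 + 3·4 + 3·5 + 26·6 = 331
B: 20·4 + 32·3 + 3·1 + 3·6 + 26·4 = 301
E: 20·3 + 32·6 + 3·6 + 3·2 + 26·2 = 328
A: 20·5 + 32·2 + 3·3 + 3·1 + 26·5 = 306
C: 20·6 + 32·1 + 3·2 + 3·4 + 26·1 = 196
F: 20·2 + 32·5 + 3·5 + 3·3 + 26·3 = 302
D has the highest Borda score (331).

D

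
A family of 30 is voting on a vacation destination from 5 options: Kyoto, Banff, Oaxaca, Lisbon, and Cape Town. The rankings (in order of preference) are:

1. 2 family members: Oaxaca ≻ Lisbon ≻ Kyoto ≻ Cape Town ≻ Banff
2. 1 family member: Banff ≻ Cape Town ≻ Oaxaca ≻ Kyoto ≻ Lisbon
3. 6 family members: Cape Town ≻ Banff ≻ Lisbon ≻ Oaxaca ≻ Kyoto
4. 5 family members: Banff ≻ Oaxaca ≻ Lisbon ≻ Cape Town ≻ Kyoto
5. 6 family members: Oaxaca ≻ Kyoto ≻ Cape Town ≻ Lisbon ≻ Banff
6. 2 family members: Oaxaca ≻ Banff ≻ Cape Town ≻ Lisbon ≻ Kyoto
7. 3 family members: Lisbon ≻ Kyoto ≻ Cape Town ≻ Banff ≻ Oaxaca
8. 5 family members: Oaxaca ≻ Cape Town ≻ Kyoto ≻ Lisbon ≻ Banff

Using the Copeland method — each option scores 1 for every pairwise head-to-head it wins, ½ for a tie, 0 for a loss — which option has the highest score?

Kyoto: beats Banff; loses to Oaxaca, Lisbon, and Cape Town → score 1.
Banff: ties Oaxaca; loses to Kyoto, Lisbon, and Cape Town → score 0.5.
Oaxaca: beats Kyoto, Lisbon, and Cape Town; ties Banff → score 3.5.
Lisbon: beats Kyoto and Banff; loses to Oaxaca and Cape Town → score 2.
Cape Town: beats Kyoto, Banff, and Lisbon; loses to Oaxaca → score 3.
Oaxaca has the best pairwise record.

Oaxaca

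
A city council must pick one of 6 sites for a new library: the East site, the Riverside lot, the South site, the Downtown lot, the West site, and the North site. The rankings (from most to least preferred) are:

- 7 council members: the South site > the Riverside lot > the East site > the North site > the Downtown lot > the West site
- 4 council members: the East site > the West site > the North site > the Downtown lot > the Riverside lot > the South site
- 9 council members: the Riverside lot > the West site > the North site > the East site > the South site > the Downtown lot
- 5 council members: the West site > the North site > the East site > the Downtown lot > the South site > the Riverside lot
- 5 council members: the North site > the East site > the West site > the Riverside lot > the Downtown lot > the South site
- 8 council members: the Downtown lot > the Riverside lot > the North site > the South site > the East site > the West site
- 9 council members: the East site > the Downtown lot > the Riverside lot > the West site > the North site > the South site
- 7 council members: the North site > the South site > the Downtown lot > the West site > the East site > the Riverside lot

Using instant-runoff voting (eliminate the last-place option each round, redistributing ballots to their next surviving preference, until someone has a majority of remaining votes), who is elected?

Round 1: the East site 13, the Riverside lot 9, the South site 7, the Downtown lot 8, the West site 5, the North site 12. Eliminate the West site.
Round 2: the East site 13, the Riverside lot 9, the South site 7, the Downtown lot 8, the North site 17. Eliminate the South site.
Round 3: the East site 13, the Riverside lot 16, the Downtown lot 8, the North site 17. Eliminate the Downtown lot.
Round 4: the East site 13, the Riverside lot 24, the North site 17. Eliminate the East site.
Round 5: the Riverside lot 33, the North site 21. The Riverside lot has a majority.

the Riverside lot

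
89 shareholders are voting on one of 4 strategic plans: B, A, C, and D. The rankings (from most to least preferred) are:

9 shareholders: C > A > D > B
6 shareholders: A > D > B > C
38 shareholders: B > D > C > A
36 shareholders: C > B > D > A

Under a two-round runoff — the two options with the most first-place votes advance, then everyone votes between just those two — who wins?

C

Round 1 first-place votes: B 38, A 6, C 45, D 0.
C and B advance.
Runoff: C is preferred to B by 45 voters; B by 44.
C wins the runoff.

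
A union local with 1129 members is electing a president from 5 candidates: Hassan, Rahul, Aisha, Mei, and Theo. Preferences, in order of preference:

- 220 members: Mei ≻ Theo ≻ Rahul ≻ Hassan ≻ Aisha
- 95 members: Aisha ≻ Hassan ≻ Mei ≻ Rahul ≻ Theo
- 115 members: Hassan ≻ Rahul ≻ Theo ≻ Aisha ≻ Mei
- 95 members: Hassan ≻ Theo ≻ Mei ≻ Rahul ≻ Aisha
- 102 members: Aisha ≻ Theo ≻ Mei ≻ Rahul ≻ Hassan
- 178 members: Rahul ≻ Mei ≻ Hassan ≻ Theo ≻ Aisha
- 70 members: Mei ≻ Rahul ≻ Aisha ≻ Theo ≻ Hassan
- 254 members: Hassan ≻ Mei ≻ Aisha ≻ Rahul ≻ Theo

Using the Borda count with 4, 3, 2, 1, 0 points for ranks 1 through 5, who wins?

Mei

Hassan: 220·1 + 95·3 + 115·4 + 95·4 + 102·0 + 178·2 + 70·0 + 254·4 = 2717
Rahul: 220·2 + 95·1 + 115·3 + 95·1 + 102·1 + 178·4 + 70·3 + 254·1 = 2253
Aisha: 220·0 + 95·4 + 115·1 + 95·0 + 102·4 + 178·0 + 70·2 + 254·2 = 1551
Mei: 220·4 + 95·2 + 115·0 + 95·2 + 102·2 + 178·3 + 70·4 + 254·3 = 3040
Theo: 220·3 + 95·0 + 115·2 + 95·3 + 102·3 + 178·1 + 70·1 + 254·0 = 1729
Mei has the highest Borda score (3040).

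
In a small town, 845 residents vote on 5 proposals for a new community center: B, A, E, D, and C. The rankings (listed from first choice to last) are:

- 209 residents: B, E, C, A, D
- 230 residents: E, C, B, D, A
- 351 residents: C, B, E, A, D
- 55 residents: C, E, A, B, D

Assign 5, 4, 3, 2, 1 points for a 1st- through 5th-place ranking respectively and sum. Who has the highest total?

C

B: 209·5 + 230·3 + 351·4 + 55·2 = 3249
A: 209·2 + 230·1 + 351·2 + 55·3 = 1515
E: 209·4 + 230·5 + 351·3 + 55·4 = 3259
D: 209·1 + 230·2 + 351·1 + 55·1 = 1075
C: 209·3 + 230·4 + 351·5 + 55·5 = 3577
C has the highest Borda score (3577).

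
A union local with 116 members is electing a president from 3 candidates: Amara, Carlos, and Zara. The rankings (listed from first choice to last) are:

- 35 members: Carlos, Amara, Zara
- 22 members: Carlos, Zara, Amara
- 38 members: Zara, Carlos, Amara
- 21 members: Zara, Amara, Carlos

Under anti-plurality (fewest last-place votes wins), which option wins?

Carlos

Last-place votes: Amara 60, Carlos 21, Zara 35.
Carlos is ranked last by the fewest voters, so Carlos wins.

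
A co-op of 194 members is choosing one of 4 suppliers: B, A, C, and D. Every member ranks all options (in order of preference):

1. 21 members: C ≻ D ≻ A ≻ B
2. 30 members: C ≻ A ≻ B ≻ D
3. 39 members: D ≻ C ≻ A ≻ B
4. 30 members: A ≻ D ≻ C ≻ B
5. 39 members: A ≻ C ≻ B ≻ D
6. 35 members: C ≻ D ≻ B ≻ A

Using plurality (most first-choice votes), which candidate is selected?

C

First-place votes: B 0, A 69, C 86, D 39.
C has the most first-place votes.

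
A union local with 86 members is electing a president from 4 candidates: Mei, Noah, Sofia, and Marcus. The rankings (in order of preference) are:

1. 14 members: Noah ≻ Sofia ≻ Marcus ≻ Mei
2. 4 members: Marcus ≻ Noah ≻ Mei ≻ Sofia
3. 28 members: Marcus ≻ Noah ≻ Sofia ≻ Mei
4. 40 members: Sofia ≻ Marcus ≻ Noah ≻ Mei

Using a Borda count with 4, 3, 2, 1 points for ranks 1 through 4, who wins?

Mei: 14·1 + 4·2 + 28·1 + 40·1 = 90
Noah: 14·4 + 4·3 + 28·3 + 40·2 = 232
Sofia: 14·3 + 4·1 + 28·2 + 40·4 = 262
Marcus: 14·2 + 4·4 + 28·4 + 40·3 = 276
Marcus has the highest Borda score (276).

Marcus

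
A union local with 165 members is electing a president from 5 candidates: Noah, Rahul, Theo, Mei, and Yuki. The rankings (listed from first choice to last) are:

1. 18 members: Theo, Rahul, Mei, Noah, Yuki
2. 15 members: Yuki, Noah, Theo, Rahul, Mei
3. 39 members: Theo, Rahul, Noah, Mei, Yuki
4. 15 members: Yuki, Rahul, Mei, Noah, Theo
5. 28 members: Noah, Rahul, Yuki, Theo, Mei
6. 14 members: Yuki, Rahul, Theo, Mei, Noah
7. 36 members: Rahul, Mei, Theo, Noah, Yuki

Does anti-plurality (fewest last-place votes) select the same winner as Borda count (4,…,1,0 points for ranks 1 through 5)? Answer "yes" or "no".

yes

Anti-plurality — last-place votes: Noah 14, Rahul 0, Theo 15, Mei 43, Yuki 93. Winner: Rahul.
Borda — scores: Noah 304, Rahul 501, Theo 386, Mei 227, Yuki 232. Winner: Rahul.
The two methods agree.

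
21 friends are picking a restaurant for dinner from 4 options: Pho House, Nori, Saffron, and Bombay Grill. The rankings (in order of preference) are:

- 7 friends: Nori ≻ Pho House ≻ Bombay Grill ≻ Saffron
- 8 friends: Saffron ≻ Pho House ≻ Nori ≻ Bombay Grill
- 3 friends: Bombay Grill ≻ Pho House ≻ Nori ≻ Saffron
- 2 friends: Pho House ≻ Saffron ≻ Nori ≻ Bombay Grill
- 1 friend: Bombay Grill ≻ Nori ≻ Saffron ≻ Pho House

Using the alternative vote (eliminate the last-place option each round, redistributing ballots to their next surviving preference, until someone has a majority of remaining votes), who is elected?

Nori

Round 1: Pho House 2, Nori 7, Saffron 8, Bombay Grill 4. Eliminate Pho House.
Round 2: Nori 7, Saffron 10, Bombay Grill 4. Eliminate Bombay Grill.
Round 3: Nori 11, Saffron 10. Nori has a majority.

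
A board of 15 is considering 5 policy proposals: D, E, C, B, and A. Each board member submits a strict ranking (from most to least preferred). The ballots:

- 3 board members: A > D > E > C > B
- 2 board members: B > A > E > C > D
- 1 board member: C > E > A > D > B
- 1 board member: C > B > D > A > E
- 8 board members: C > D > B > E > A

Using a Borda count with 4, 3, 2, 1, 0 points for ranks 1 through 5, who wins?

D: 3·3 + 2·0 + 1·1 + 1·2 + 8·3 = 36
E: 3·2 + 2·2 + 1·3 + 1·0 + 8·1 = 21
C: 3·1 + 2·1 + 1·4 + 1·4 + 8·4 = 45
B: 3·0 + 2·4 + 1·0 + 1·3 + 8·2 = 27
A: 3·4 + 2·3 + 1·2 + 1·1 + 8·0 = 21
C has the highest Borda score (45).

C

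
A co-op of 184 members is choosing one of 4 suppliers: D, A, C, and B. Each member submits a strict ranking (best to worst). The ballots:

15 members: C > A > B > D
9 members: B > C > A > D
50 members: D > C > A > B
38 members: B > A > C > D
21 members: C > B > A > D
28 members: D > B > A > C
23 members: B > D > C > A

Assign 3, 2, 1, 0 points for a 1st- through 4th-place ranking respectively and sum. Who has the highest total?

B

D: 15·0 + 9·0 + 50·3 + 38·0 + 21·0 + 28·3 + 23·2 = 280
A: 15·2 + 9·1 + 50·1 + 38·2 + 21·1 + 28·1 + 23·0 = 214
C: 15·3 + 9·2 + 50·2 + 38·1 + 21·3 + 28·0 + 23·1 = 287
B: 15·1 + 9·3 + 50·0 + 38·3 + 21·2 + 28·2 + 23·3 = 323
B has the highest Borda score (323).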